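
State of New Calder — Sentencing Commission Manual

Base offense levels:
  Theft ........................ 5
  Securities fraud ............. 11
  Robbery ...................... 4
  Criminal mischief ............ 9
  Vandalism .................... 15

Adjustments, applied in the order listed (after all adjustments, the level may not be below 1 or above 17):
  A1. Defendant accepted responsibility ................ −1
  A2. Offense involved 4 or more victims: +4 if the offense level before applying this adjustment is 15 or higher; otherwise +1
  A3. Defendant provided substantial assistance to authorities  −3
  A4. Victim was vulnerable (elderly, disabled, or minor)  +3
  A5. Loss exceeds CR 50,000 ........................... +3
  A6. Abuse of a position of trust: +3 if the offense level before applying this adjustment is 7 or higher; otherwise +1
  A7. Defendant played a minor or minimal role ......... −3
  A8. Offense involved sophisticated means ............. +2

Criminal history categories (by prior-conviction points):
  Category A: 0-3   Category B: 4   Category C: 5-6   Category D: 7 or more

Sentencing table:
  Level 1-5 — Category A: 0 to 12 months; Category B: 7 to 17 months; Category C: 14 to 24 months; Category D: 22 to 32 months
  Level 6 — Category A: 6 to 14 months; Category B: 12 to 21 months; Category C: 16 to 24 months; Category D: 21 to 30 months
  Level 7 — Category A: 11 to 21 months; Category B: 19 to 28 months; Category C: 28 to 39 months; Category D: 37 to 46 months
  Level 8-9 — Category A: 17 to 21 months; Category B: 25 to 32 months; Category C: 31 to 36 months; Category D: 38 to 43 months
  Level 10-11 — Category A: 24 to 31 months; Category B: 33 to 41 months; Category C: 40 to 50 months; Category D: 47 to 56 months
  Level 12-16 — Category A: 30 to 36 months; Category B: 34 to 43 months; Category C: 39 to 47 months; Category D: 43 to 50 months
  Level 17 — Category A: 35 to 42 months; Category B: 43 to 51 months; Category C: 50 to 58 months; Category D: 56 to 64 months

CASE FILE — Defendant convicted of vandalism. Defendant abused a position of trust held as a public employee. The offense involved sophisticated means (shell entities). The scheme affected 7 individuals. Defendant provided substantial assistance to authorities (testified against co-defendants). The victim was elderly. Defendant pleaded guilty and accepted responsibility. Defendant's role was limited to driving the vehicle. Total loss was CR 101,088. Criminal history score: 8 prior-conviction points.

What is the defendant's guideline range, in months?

56-64 months

Base offense level for vandalism: 15.
A1 applies: 15 − 1 = 14.
A2 applies (level before this adjustment is 14 < 15, so +1): 14 + 1 = 15.
A3 applies: 15 − 3 = 12.
A4 applies: 12 + 3 = 15.
A5 applies: 15 + 3 = 18.
A6 applies (level before this adjustment is 18 ≥ 7, so +3): 18 + 3 = 21.
A7 applies: 21 − 3 = 18.
A8 applies: 18 + 2 = 20.
Level 20 exceeds the maximum of 17; capped at 17.
Final offense level: 17.
Criminal history: 8 prior points → Category D (7+).
Level 17 falls in the 17 band.
Grid: Level 17 × Category D = 56-64 months.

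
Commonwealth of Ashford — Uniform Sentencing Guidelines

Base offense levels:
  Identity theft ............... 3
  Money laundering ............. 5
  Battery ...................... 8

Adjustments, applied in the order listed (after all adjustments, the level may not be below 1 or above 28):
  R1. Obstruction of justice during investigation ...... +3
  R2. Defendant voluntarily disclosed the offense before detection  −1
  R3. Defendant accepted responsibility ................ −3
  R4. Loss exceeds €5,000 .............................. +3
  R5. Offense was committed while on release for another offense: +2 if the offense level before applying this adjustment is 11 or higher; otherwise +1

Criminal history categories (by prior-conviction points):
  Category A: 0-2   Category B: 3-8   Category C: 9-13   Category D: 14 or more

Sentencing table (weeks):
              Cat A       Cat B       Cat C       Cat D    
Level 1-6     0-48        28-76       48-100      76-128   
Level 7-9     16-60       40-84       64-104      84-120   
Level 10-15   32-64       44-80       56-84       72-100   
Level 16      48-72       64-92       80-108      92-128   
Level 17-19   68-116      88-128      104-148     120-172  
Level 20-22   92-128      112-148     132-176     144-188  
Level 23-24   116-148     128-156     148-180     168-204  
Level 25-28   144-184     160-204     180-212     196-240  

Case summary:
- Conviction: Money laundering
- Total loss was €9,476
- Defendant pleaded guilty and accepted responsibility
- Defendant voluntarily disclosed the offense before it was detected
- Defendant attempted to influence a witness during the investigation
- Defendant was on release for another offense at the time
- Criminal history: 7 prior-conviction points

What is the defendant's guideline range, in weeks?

Base offense level for money laundering: 5.
R1 applies: 5 + 3 = 8.
R2 applies: 8 − 1 = 7.
R3 applies: 7 − 3 = 4.
R4 applies: 4 + 3 = 7.
R5 applies (level before this adjustment is 7 < 11, so +1): 7 + 1 = 8.
Final offense level: 8.
Criminal history: 7 prior points → Category B (3-8).
Level 8 falls in the 7-9 band.
Grid: Level 7-9 × Category B = 40-84 weeks.

40-84 weeks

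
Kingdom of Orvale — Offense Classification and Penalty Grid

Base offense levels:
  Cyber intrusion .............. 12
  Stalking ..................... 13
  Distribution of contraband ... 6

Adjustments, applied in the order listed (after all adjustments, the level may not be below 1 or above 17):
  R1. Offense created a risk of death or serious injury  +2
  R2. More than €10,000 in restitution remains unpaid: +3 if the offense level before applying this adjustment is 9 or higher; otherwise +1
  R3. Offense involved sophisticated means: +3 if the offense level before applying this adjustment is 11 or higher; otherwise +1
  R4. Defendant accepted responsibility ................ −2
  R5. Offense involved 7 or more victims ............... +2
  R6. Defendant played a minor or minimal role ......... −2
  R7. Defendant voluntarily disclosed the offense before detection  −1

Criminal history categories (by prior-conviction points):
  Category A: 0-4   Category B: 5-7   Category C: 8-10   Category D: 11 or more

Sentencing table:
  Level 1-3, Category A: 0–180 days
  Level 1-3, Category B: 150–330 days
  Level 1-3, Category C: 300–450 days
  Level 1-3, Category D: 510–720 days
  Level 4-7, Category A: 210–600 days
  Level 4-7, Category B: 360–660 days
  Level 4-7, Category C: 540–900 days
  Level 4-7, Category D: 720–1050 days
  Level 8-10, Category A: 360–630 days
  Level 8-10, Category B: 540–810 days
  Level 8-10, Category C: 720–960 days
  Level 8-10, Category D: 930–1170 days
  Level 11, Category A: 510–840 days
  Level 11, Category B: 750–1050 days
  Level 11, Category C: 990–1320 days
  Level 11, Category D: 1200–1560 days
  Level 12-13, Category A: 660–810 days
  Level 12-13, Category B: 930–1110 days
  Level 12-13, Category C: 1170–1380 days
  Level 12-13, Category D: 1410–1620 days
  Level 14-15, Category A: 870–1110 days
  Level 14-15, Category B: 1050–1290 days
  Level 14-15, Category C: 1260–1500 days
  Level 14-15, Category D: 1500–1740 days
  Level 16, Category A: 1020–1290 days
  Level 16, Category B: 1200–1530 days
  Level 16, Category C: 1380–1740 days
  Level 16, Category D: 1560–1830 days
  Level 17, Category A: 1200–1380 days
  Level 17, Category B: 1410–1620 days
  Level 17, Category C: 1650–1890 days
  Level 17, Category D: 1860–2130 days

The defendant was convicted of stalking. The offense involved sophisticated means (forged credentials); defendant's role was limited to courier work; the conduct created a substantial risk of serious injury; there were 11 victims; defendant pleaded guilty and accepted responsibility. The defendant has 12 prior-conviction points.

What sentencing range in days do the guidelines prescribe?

1560-1830 days

Base offense level for stalking: 13.
R1 applies: 13 + 2 = 15.
R3 applies (level before this adjustment is 15 ≥ 11, so +3): 15 + 3 = 18.
R4 applies: 18 − 2 = 16.
R5 applies: 16 + 2 = 18.
R6 applies: 18 − 2 = 16.
Final offense level: 16.
Criminal history: 12 prior points → Category D (11+).
Level 16 falls in the 16 band.
Grid: Level 16 × Category D = 1560-1830 days.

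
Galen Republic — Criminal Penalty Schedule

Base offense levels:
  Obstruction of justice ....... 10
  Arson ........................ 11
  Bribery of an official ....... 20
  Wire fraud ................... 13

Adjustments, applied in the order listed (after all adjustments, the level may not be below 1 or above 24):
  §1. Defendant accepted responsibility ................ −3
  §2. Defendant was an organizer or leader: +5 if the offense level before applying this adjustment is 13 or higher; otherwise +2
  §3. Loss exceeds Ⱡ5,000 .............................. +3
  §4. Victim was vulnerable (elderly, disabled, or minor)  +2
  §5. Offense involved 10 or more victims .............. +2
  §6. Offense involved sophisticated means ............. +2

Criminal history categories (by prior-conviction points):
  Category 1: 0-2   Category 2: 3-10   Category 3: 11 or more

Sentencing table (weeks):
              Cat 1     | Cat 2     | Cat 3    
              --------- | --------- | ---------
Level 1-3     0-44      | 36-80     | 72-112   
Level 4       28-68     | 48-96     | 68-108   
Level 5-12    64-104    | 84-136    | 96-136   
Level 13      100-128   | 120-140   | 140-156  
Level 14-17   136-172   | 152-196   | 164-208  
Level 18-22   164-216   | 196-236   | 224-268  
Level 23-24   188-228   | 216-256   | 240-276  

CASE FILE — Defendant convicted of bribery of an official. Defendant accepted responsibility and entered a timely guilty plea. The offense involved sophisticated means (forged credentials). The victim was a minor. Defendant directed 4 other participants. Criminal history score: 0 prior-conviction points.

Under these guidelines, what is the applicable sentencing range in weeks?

Base offense level for bribery of an official: 20.
§1 applies: 20 − 3 = 17.
§2 applies (level before this adjustment is 17 ≥ 13, so +5): 17 + 5 = 22.
§4 applies: 22 + 2 = 24.
§6 applies: 24 + 2 = 26.
Level 26 exceeds the maximum of 24; capped at 24.
Final offense level: 24.
Criminal history: 0 prior points → Category 1 (0-2).
Level 24 falls in the 23-24 band.
Grid: Level 23-24 × Category 1 = 188-228 weeks.

188-228 weeks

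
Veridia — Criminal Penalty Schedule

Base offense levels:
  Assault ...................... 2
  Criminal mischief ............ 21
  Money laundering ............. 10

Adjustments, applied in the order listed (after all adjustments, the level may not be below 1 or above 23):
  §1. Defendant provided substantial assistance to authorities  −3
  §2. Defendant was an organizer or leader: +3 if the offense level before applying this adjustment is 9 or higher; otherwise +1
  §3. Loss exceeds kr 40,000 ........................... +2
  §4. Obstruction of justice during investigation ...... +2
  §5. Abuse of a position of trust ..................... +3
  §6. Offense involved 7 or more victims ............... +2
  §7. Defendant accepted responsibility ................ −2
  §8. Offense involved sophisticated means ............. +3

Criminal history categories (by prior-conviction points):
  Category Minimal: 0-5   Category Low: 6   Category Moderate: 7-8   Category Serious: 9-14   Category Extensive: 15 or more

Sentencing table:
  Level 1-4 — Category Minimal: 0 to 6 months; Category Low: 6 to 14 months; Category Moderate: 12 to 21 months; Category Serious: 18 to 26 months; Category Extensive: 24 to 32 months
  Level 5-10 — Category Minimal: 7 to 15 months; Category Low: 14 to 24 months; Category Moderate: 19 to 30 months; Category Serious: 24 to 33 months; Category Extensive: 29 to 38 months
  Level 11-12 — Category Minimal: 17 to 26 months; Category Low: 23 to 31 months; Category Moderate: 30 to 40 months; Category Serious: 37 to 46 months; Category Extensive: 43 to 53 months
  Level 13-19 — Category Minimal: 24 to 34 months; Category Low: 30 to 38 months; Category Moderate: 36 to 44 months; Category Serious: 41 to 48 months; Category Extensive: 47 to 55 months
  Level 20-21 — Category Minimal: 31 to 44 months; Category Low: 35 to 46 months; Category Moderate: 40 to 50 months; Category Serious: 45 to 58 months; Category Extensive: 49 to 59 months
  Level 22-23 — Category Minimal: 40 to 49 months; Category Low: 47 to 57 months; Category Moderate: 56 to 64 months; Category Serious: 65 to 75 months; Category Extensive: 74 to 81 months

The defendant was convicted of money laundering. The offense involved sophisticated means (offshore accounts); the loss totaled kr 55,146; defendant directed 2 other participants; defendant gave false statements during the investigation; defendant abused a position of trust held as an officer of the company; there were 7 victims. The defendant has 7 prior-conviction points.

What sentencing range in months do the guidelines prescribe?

Base offense level for money laundering: 10.
§2 applies (level before this adjustment is 10 ≥ 9, so +3): 10 + 3 = 13.
§3 applies: 13 + 2 = 15.
§4 applies: 15 + 2 = 17.
§5 applies: 17 + 3 = 20.
§6 applies: 20 + 2 = 22.
§8 applies: 22 + 3 = 25.
Level 25 exceeds the maximum of 23; capped at 23.
Final offense level: 23.
Criminal history: 7 prior points → Category Moderate (7-8).
Level 23 falls in the 22-23 band.
Grid: Level 22-23 × Category Moderate = 56-64 months.

56-64 months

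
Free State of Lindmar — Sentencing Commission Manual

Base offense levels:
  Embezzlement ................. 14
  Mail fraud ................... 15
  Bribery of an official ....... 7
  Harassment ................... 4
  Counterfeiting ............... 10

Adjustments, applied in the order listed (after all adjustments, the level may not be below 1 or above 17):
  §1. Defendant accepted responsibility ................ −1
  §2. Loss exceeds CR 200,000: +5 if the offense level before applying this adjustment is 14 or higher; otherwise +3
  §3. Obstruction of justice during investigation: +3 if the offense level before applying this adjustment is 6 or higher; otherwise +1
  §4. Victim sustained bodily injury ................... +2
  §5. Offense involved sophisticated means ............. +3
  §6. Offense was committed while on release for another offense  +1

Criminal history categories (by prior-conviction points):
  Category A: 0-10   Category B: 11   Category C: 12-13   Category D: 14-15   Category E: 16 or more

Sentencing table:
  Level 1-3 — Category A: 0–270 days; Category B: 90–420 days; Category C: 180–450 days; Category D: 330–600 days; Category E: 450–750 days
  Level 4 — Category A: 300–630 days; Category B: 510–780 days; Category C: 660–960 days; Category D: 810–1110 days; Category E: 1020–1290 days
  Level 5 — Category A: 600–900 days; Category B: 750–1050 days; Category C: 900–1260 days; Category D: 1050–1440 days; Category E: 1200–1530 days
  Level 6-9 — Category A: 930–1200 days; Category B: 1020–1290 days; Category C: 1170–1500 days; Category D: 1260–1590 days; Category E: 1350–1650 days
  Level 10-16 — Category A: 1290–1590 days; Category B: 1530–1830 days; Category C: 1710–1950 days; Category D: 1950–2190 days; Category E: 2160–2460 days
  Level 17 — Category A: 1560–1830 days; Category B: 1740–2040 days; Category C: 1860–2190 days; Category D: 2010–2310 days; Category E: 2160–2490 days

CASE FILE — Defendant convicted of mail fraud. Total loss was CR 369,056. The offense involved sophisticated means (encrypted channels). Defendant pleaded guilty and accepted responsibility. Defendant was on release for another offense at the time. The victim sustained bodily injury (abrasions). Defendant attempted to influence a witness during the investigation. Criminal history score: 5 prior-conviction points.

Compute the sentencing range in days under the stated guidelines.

Base offense level for mail fraud: 15.
§1 applies: 15 − 1 = 14.
§2 applies (level before this adjustment is 14 ≥ 14, so +5): 14 + 5 = 19.
§3 applies (level before this adjustment is 19 ≥ 6, so +3): 19 + 3 = 22.
§4 applies: 22 + 2 = 24.
§5 applies: 24 + 3 = 27.
§6 applies: 27 + 1 = 28.
Level 28 exceeds the maximum of 17; capped at 17.
Final offense level: 17.
Criminal history: 5 prior points → Category A (0-10).
Level 17 falls in the 17 band.
Grid: Level 17 × Category A = 1560-1830 days.

1560-1830 days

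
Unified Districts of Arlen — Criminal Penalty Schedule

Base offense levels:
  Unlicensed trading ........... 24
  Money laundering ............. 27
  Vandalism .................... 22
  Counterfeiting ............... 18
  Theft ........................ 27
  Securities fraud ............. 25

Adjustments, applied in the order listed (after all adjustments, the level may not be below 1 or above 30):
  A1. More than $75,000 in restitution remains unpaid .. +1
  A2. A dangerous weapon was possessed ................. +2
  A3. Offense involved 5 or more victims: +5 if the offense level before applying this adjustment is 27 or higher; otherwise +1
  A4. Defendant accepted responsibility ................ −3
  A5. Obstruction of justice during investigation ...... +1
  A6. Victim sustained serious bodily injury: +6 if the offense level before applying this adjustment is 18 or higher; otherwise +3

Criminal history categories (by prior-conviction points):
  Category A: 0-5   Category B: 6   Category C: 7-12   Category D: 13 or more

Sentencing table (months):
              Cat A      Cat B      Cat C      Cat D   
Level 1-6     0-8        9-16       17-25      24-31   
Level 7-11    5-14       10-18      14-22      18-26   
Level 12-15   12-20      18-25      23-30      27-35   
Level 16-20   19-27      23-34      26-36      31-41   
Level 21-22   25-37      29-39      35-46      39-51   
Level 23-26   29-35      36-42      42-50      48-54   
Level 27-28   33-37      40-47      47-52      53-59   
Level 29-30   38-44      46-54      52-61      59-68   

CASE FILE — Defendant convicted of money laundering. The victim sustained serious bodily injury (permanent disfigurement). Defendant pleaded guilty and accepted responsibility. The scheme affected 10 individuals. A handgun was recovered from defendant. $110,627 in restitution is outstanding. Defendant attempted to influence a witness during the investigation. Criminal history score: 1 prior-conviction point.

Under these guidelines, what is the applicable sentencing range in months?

Base offense level for money laundering: 27.
A1 applies: 27 + 1 = 28.
A2 applies: 28 + 2 = 30.
A3 applies (level before this adjustment is 30 ≥ 27, so +5): 30 + 5 = 35.
A4 applies: 35 − 3 = 32.
A5 applies: 32 + 1 = 33.
A6 applies (level before this adjustment is 33 ≥ 18, so +6): 33 + 6 = 39.
Level 39 exceeds the maximum of 30; capped at 30.
Final offense level: 30.
Criminal history: 1 prior point → Category A (0-5).
Level 30 falls in the 29-30 band.
Grid: Level 29-30 × Category A = 38-44 months.

38-44 months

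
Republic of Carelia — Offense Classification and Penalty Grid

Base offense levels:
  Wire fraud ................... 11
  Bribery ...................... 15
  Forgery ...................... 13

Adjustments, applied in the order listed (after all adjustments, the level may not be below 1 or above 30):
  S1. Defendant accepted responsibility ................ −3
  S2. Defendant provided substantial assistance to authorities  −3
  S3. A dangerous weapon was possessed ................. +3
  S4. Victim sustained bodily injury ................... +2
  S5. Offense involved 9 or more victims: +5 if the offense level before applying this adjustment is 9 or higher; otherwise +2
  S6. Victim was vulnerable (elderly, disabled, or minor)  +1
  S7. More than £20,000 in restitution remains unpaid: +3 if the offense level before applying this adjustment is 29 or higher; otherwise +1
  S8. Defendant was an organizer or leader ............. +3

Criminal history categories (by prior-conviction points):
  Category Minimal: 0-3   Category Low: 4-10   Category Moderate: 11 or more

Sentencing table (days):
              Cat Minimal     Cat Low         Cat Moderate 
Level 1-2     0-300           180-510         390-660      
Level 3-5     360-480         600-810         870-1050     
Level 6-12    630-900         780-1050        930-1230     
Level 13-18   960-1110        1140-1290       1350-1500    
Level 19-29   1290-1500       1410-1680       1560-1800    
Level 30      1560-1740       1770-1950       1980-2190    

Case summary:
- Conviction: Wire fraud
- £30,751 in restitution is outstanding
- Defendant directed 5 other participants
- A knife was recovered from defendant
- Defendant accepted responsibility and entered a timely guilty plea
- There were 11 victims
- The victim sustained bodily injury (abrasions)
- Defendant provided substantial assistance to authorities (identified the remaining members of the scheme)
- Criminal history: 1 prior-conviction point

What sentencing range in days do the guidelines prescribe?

Base offense level for wire fraud: 11.
S1 applies: 11 − 3 = 8.
S2 applies: 8 − 3 = 5.
S3 applies: 5 + 3 = 8.
S4 applies: 8 + 2 = 10.
S5 applies (level before this adjustment is 10 ≥ 9, so +5): 10 + 5 = 15.
S7 applies (level before this adjustment is 15 < 29, so +1): 15 + 1 = 16.
S8 applies: 16 + 3 = 19.
Final offense level: 19.
Criminal history: 1 prior point → Category Minimal (0-3).
Level 19 falls in the 19-29 band.
Grid: Level 19-29 × Category Minimal = 1290-1500 days.

1290-1500 days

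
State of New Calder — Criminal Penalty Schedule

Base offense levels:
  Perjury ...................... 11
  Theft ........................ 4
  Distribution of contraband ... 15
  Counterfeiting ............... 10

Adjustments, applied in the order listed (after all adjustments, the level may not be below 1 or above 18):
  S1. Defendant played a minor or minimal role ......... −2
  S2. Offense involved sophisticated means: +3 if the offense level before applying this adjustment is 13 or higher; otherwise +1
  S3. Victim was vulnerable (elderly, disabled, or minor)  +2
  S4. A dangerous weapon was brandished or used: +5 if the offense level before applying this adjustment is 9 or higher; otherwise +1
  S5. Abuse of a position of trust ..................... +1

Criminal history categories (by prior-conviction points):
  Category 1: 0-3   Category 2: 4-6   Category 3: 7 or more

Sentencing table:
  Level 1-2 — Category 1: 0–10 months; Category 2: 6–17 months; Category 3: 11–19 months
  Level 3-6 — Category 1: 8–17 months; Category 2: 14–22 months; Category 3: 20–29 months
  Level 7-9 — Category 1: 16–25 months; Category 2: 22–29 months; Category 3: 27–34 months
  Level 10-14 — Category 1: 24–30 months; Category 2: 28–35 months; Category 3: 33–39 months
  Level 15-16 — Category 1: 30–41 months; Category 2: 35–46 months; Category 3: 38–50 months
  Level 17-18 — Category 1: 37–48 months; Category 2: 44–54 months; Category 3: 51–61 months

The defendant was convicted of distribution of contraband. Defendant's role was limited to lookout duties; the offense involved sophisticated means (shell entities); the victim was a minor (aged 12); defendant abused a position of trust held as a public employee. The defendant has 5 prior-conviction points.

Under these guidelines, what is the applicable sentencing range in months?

Base offense level for distribution of contraband: 15.
S1 applies: 15 − 2 = 13.
S2 applies (level before this adjustment is 13 ≥ 13, so +3): 13 + 3 = 16.
S3 applies: 16 + 2 = 18.
S5 applies: 18 + 1 = 19.
Level 19 exceeds the maximum of 18; capped at 18.
Final offense level: 18.
Criminal history: 5 prior points → Category 2 (4-6).
Level 18 falls in the 17-18 band.
Grid: Level 17-18 × Category 2 = 44-54 months.

44-54 months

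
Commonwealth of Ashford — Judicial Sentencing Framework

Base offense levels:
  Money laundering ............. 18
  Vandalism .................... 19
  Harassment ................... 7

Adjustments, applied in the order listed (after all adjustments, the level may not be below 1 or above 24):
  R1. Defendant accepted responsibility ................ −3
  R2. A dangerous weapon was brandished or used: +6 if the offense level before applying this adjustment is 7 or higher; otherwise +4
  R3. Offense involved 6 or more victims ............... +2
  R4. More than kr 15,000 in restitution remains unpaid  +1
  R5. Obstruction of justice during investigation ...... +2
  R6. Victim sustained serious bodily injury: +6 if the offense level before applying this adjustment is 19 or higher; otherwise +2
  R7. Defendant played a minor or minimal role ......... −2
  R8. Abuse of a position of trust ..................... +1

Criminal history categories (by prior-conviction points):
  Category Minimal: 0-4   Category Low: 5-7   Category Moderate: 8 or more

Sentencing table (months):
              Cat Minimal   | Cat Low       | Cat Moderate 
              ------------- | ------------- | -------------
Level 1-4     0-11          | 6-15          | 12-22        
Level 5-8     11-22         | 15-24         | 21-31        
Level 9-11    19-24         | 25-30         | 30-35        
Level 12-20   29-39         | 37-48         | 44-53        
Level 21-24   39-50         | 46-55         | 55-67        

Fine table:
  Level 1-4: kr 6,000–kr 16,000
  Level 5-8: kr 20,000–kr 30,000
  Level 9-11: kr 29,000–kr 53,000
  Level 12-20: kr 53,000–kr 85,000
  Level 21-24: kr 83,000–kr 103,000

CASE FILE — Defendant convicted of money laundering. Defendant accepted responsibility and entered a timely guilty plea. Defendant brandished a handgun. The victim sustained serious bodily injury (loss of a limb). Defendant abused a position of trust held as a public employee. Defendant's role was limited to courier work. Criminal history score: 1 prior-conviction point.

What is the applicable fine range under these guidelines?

kr 83,000–kr 103,000

Base offense level for money laundering: 18.
R1 applies: 18 − 3 = 15.
R2 applies (level before this adjustment is 15 ≥ 7, so +6): 15 + 6 = 21.
R5 does not apply.
R6 applies (level before this adjustment is 21 ≥ 19, so +6): 21 + 6 = 27.
R7 applies: 27 − 2 = 25.
R8 applies: 25 + 1 = 26.
Level 26 exceeds the maximum of 24; capped at 24.
Final offense level: 24.
Level 24 falls in the 21-24 band.
Fine table: Level 21-24 → kr 83,000–kr 103,000.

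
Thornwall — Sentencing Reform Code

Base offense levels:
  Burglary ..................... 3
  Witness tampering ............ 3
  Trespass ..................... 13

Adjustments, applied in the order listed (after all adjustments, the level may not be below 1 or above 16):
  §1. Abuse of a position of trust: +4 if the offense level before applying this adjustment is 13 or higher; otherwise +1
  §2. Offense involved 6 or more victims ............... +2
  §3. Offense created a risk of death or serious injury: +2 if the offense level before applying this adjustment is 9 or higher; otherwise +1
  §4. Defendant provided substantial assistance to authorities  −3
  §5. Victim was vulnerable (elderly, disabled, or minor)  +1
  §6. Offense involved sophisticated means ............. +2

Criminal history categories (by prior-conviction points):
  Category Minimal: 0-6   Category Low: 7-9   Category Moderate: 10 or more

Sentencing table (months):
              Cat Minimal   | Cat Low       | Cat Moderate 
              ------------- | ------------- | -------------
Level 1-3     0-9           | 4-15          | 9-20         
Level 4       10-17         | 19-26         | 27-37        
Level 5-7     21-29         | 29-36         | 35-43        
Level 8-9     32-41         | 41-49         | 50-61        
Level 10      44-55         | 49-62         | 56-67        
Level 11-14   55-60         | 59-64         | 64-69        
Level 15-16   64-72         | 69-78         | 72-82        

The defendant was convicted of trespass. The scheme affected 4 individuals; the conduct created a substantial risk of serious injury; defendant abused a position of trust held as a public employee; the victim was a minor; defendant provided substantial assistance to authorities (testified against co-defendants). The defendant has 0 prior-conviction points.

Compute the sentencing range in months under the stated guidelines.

Base offense level for trespass: 13.
§1 applies (level before this adjustment is 13 ≥ 13, so +4): 13 + 4 = 17.
§2 does not apply.
§3 applies (level before this adjustment is 17 ≥ 9, so +2): 17 + 2 = 19.
§4 applies: 19 − 3 = 16.
§5 applies: 16 + 1 = 17.
§6 does not apply.
Level 17 exceeds the maximum of 16; capped at 16.
Final offense level: 16.
Criminal history: 0 prior points → Category Minimal (0-6).
Level 16 falls in the 15-16 band.
Grid: Level 15-16 × Category Minimal = 64-72 months.

64-72 months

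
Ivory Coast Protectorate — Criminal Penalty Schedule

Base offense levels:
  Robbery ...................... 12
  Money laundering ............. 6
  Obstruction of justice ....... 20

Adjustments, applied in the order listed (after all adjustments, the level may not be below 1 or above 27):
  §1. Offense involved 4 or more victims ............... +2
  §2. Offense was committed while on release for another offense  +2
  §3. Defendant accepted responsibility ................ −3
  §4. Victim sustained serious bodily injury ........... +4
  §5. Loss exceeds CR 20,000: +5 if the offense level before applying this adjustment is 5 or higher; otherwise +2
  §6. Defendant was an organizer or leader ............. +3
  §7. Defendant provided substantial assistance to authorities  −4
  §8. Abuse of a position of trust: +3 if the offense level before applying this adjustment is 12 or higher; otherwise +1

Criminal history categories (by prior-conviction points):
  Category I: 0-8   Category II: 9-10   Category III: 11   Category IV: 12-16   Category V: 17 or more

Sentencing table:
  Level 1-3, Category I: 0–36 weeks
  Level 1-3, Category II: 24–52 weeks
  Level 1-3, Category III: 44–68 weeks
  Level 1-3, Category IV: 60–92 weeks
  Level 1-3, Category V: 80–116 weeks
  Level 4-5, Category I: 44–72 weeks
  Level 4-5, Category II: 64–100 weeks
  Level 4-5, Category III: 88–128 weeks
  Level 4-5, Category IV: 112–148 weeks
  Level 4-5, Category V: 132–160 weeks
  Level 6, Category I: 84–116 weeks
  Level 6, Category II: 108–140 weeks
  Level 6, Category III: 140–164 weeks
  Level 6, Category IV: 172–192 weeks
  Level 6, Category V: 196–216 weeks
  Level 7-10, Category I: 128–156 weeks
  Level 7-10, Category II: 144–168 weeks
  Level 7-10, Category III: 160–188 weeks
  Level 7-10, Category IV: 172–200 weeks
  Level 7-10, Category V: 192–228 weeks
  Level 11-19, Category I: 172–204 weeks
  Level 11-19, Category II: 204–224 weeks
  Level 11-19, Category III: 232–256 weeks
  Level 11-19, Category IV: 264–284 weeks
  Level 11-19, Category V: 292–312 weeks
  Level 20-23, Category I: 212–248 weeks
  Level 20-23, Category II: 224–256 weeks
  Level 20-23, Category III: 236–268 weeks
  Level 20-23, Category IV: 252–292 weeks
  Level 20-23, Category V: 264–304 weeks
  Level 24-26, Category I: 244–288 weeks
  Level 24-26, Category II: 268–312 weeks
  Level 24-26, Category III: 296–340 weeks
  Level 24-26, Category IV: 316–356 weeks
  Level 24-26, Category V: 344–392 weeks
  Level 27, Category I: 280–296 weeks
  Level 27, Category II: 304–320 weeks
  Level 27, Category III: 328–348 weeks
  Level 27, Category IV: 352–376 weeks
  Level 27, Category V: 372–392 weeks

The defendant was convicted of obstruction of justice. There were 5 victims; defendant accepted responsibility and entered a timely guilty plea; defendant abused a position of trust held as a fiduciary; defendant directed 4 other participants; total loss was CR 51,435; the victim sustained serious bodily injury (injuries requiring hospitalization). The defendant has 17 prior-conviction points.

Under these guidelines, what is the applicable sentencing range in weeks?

372-392 weeks

Base offense level for obstruction of justice: 20.
§1 applies: 20 + 2 = 22.
§2 does not apply.
§3 applies: 22 − 3 = 19.
§4 applies: 19 + 4 = 23.
§5 applies (level before this adjustment is 23 ≥ 5, so +5): 23 + 5 = 28.
§6 applies: 28 + 3 = 31.
§8 applies (level before this adjustment is 31 ≥ 12, so +3): 31 + 3 = 34.
Level 34 exceeds the maximum of 27; capped at 27.
Final offense level: 27.
Criminal history: 17 prior points → Category V (17+).
Level 27 falls in the 27 band.
Grid: Level 27 × Category V = 372-392 weeks.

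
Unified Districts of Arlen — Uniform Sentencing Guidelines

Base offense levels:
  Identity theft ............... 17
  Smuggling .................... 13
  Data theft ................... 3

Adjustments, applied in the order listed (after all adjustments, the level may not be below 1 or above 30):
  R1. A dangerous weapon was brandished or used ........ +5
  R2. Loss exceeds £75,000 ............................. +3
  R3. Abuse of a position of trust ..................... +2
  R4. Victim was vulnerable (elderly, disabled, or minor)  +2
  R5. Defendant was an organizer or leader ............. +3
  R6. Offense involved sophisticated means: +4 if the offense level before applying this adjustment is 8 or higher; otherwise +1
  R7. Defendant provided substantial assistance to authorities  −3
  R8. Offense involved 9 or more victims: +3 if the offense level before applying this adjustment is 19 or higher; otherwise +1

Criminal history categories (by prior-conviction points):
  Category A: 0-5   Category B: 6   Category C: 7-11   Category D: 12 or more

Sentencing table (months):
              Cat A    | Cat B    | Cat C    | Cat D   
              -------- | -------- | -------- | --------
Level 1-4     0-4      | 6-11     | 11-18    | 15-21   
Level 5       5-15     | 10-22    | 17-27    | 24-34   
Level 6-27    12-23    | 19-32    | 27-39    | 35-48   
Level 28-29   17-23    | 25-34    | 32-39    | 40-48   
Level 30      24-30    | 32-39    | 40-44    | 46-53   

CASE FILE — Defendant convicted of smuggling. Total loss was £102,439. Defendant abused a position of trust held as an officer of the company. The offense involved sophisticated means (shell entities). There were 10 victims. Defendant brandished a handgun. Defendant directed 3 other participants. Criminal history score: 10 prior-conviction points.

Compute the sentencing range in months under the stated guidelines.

Base offense level for smuggling: 13.
R1 applies: 13 + 5 = 18.
R2 applies: 18 + 3 = 21.
R3 applies: 21 + 2 = 23.
R4 does not apply.
R5 applies: 23 + 3 = 26.
R6 applies (level before this adjustment is 26 ≥ 8, so +4): 26 + 4 = 30.
R7 does not apply.
R8 applies (level before this adjustment is 30 ≥ 19, so +3): 30 + 3 = 33.
Level 33 exceeds the maximum of 30; capped at 30.
Final offense level: 30.
Criminal history: 10 prior points → Category C (7-11).
Level 30 falls in the 30 band.
Grid: Level 30 × Category C = 40-44 months.

40-44 months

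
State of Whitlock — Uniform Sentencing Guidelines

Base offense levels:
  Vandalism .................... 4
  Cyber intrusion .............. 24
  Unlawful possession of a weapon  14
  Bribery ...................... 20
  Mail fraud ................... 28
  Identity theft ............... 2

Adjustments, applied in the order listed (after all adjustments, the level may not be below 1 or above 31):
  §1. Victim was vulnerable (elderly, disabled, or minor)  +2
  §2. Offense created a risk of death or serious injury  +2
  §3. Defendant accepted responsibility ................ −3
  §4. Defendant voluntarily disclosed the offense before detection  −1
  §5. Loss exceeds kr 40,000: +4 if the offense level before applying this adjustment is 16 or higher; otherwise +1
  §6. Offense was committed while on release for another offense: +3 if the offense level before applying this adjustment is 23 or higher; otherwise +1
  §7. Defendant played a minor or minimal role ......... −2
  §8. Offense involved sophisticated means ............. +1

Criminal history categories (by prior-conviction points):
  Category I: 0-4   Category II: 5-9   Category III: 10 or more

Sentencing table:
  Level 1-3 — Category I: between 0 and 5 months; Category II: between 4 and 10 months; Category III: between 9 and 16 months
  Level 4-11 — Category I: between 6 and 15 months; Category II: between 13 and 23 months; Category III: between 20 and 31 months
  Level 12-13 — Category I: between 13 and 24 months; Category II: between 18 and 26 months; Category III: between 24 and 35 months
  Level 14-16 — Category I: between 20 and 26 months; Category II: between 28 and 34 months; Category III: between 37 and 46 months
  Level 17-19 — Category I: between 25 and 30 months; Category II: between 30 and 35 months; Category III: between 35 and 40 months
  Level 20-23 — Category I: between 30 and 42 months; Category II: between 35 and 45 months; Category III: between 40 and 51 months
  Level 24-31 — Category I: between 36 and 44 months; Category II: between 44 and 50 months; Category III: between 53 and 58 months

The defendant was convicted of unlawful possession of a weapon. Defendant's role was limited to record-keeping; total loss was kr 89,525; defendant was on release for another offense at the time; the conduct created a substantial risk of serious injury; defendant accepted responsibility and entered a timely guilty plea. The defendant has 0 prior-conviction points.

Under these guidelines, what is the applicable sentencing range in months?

13-24 months

Base offense level for unlawful possession of a weapon: 14.
§1 does not apply.
§2 applies: 14 + 2 = 16.
§3 applies: 16 − 3 = 13.
§4 does not apply.
§5 applies (level before this adjustment is 13 < 16, so +1): 13 + 1 = 14.
§6 applies (level before this adjustment is 14 < 23, so +1): 14 + 1 = 15.
§7 applies: 15 − 2 = 13.
Final offense level: 13.
Criminal history: 0 prior points → Category I (0-4).
Level 13 falls in the 12-13 band.
Grid: Level 12-13 × Category I = 13-24 months.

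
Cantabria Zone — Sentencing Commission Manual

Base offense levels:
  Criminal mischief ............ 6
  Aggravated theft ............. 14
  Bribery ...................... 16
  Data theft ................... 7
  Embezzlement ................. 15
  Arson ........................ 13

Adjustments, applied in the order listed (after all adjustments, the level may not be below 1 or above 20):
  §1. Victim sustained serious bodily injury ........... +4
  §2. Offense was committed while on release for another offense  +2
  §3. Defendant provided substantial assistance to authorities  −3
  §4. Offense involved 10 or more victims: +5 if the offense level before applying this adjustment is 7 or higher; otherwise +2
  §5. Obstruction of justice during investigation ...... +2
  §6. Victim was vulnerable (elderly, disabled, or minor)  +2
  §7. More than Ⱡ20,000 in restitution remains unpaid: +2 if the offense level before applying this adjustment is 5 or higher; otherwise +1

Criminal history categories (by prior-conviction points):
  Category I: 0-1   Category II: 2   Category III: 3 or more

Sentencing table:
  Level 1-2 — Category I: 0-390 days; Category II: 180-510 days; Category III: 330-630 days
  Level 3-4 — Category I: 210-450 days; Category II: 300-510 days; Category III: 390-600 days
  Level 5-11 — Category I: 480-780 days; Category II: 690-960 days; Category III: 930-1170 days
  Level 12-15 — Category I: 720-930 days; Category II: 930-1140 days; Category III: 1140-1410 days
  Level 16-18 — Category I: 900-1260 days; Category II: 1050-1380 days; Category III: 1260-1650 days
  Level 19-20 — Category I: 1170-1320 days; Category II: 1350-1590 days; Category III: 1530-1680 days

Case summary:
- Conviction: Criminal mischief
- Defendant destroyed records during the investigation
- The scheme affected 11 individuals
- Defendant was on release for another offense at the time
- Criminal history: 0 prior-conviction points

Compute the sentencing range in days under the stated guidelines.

Base offense level for criminal mischief: 6.
§1 does not apply.
§2 applies: 6 + 2 = 8.
§3 does not apply.
§4 applies (level before this adjustment is 8 ≥ 7, so +5): 8 + 5 = 13.
§5 applies: 13 + 2 = 15.
Final offense level: 15.
Criminal history: 0 prior points → Category I (0-1).
Level 15 falls in the 12-15 band.
Grid: Level 12-15 × Category I = 720-930 days.

720-930 days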